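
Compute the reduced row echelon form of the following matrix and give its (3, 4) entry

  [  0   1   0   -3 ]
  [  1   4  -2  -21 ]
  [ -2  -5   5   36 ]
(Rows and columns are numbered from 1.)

3

r1 <-> r2
  [  1   4  -2  -21 ]
  [  0   1   0   -3 ]
  [ -2  -5   5   36 ]
r3 → r3 + 2·r1
  [ 1  4  -2  -21 ]
  [ 0  1   0   -3 ]
  [ 0  3   1   -6 ]
r3 → r3 − 3·r2
  [ 1  4  -2  -21 ]
  [ 0  1   0   -3 ]
  [ 0  0   1    3 ]
r1 → r1 + 2·r3
  [ 1  4  0  -15 ]
  [ 0  1  0   -3 ]
  [ 0  0  1    3 ]
r1 → r1 − 4·r2
  [ 1  0  0  -3 ]
  [ 0  1  0  -3 ]
  [ 0  0  1   3 ]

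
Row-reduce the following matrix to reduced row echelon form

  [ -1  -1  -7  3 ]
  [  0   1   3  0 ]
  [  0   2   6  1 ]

Multiply r1 by -1.
Subtract 2 times r2 from r3.
Add 3 times r3 to r1.
Subtract r2 from r1.

[[1, 0, 4, 0], [0, 1, 3, 0], [0, 0, 0, 1]]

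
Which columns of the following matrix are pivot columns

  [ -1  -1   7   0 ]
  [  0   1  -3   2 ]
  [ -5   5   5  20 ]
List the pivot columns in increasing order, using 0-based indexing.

0, 1

r1 -> -1·r1
  [  1  1  -7   0 ]
  [  0  1  -3   2 ]
  [ -5  5   5  20 ]
r3 -> r3 + 5·r1
  [ 1   1   -7   0 ]
  [ 0   1   -3   2 ]
  [ 0  10  -30  20 ]
r3 -> r3 − 10·r2
  [ 1  1  -7  0 ]
  [ 0  1  -3  2 ]
  [ 0  0   0  0 ]
r1 -> r1 − r2
  [ 1  0  -4  -2 ]
  [ 0  1  -3   2 ]
  [ 0  0   0   0 ]
Pivot columns are the columns containing a leading 1.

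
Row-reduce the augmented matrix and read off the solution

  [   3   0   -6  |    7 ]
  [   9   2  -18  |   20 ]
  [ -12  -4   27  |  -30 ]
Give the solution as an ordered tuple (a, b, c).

(-1/3, -1/2, -4/3)

Multiply R1 by 1/3.
  [   1   0   -2  |  7/3 ]
  [   9   2  -18  |   20 ]
  [ -12  -4   27  |  -30 ]
Subtract 9 times R1 from R2.
  [   1   0  -2  |  7/3 ]
  [   0   2   0  |   -1 ]
  [ -12  -4  27  |  -30 ]
Add 12 times R1 to R3.
  [ 1   0  -2  |  7/3 ]
  [ 0   2   0  |   -1 ]
  [ 0  -4   3  |   -2 ]
Multiply R2 by 1/2.
  [ 1   0  -2  |   7/3 ]
  [ 0   1   0  |  -1/2 ]
  [ 0  -4   3  |    -2 ]
Add 4 times R2 to R3.
  [ 1  0  -2  |   7/3 ]
  [ 0  1   0  |  -1/2 ]
  [ 0  0   3  |    -4 ]
Multiply R3 by 1/3.
  [ 1  0  -2  |   7/3 ]
  [ 0  1   0  |  -1/2 ]
  [ 0  0   1  |  -4/3 ]
Add 2 times R3 to R1.
  [ 1  0  0  |  -1/3 ]
  [ 0  1  0  |  -1/2 ]
  [ 0  0  1  |  -4/3 ]
Reading off the last column: a = -1/3, b = -1/2, c = -4/3.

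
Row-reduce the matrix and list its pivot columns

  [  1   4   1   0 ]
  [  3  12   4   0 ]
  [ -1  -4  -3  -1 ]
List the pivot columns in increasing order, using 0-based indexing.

ρ2 → ρ2 − 3·ρ1
  [  1   4   1   0 ]
  [  0   0   1   0 ]
  [ -1  -4  -3  -1 ]
ρ3 → ρ3 + ρ1
  [ 1  4   1   0 ]
  [ 0  0   1   0 ]
  [ 0  0  -2  -1 ]
ρ3 → ρ3 + 2·ρ2
  [ 1  4  1   0 ]
  [ 0  0  1   0 ]
  [ 0  0  0  -1 ]
ρ3 → -1·ρ3
  [ 1  4  1  0 ]
  [ 0  0  1  0 ]
  [ 0  0  0  1 ]
ρ1 → ρ1 − ρ2
  [ 1  4  0  0 ]
  [ 0  0  1  0 ]
  [ 0  0  0  1 ]
Pivot columns are the columns containing a leading 1.

0, 2, 3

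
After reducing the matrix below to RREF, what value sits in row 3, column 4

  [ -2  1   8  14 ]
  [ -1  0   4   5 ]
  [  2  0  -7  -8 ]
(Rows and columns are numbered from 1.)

2

Multiply R1 by -1/2.
  [  1  -1/2  -4  -7 ]
  [ -1     0   4   5 ]
  [  2     0  -7  -8 ]
Add R1 to R2.
  [ 1  -1/2  -4  -7 ]
  [ 0  -1/2   0  -2 ]
  [ 2     0  -7  -8 ]
Subtract 2 times R1 from R3.
  [ 1  -1/2  -4  -7 ]
  [ 0  -1/2   0  -2 ]
  [ 0     1   1   6 ]
Multiply R2 by -2.
  [ 1  -1/2  -4  -7 ]
  [ 0     1   0   4 ]
  [ 0     1   1   6 ]
Subtract R2 from R3.
  [ 1  -1/2  -4  -7 ]
  [ 0     1   0   4 ]
  [ 0     0   1   2 ]
Add 4 times R3 to R1.
  [ 1  -1/2  0  1 ]
  [ 0     1  0  4 ]
  [ 0     0  1  2 ]
Add 1/2 times R2 to R1.
  [ 1  0  0  3 ]
  [ 0  1  0  4 ]
  [ 0  0  1  2 ]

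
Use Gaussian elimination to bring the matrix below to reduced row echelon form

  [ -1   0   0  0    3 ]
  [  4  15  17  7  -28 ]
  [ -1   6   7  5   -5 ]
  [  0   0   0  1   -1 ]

[[1, 0, 0, 0, -3], [0, 1, 0, 0, -4], [0, 0, 1, 0, 3], [0, 0, 0, 1, -1]]

ρ1 ← -1·ρ1
ρ2 ← ρ2 − 4·ρ1
ρ3 ← ρ3 + ρ1
ρ2 ← 1/15·ρ2
ρ3 ← ρ3 − 6·ρ2
ρ3 ← 5·ρ3
ρ3 ← ρ3 − 11·ρ4
ρ2 ← ρ2 − 7/15·ρ4
ρ2 ← ρ2 − 17/15·ρ3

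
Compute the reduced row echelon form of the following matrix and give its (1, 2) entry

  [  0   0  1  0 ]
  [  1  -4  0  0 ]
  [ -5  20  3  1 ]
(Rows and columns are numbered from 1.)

R1 <=> R2
R3 -> R3 + 5·R1
R3 -> R3 − 3·R2

-4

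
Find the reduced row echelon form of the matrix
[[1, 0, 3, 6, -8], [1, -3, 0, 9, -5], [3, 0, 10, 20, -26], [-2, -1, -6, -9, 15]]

R2 -> R2 − R1
  [  1   0   3   6   -8 ]
  [  0  -3  -3   3    3 ]
  [  3   0  10  20  -26 ]
  [ -2  -1  -6  -9   15 ]
R3 -> R3 − 3·R1
  [  1   0   3   6  -8 ]
  [  0  -3  -3   3   3 ]
  [  0   0   1   2  -2 ]
  [ -2  -1  -6  -9  15 ]
R4 -> R4 + 2·R1
  [ 1   0   3  6  -8 ]
  [ 0  -3  -3  3   3 ]
  [ 0   0   1  2  -2 ]
  [ 0  -1   0  3  -1 ]
R2 -> -1/3·R2
  [ 1   0  3   6  -8 ]
  [ 0   1  1  -1  -1 ]
  [ 0   0  1   2  -2 ]
  [ 0  -1  0   3  -1 ]
R4 -> R4 + R2
  [ 1  0  3   6  -8 ]
  [ 0  1  1  -1  -1 ]
  [ 0  0  1   2  -2 ]
  [ 0  0  1   2  -2 ]
R4 -> R4 − R3
  [ 1  0  3   6  -8 ]
  [ 0  1  1  -1  -1 ]
  [ 0  0  1   2  -2 ]
  [ 0  0  0   0   0 ]
R2 -> R2 − R3
  [ 1  0  3   6  -8 ]
  [ 0  1  0  -3   1 ]
  [ 0  0  1   2  -2 ]
  [ 0  0  0   0   0 ]
R1 -> R1 − 3·R3
  [ 1  0  0   0  -2 ]
  [ 0  1  0  -3   1 ]
  [ 0  0  1   2  -2 ]
  [ 0  0  0   0   0 ]

[[1, 0, 0, 0, -2], [0, 1, 0, -3, 1], [0, 0, 1, 2, -2], [0, 0, 0, 0, 0]]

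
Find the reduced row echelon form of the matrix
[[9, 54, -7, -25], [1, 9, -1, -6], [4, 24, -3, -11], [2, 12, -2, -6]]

R1 ← 1/9·R1
  [ 1   6  -7/9  -25/9 ]
  [ 1   9    -1     -6 ]
  [ 4  24    -3    -11 ]
  [ 2  12    -2     -6 ]
R2 ← R2 − R1
  [ 1   6  -7/9  -25/9 ]
  [ 0   3  -2/9  -29/9 ]
  [ 4  24    -3    -11 ]
  [ 2  12    -2     -6 ]
R3 ← R3 − 4·R1
  [ 1   6  -7/9  -25/9 ]
  [ 0   3  -2/9  -29/9 ]
  [ 0   0   1/9    1/9 ]
  [ 2  12    -2     -6 ]
R4 ← R4 − 2·R1
  [ 1  6  -7/9  -25/9 ]
  [ 0  3  -2/9  -29/9 ]
  [ 0  0   1/9    1/9 ]
  [ 0  0  -4/9   -4/9 ]
R2 ← 1/3·R2
  [ 1  6   -7/9   -25/9 ]
  [ 0  1  -2/27  -29/27 ]
  [ 0  0    1/9     1/9 ]
  [ 0  0   -4/9    -4/9 ]
R3 ← 9·R3
  [ 1  6   -7/9   -25/9 ]
  [ 0  1  -2/27  -29/27 ]
  [ 0  0      1       1 ]
  [ 0  0   -4/9    -4/9 ]
R4 ← R4 + 4/9·R3
  [ 1  6   -7/9   -25/9 ]
  [ 0  1  -2/27  -29/27 ]
  [ 0  0      1       1 ]
  [ 0  0      0       0 ]
R2 ← R2 + 2/27·R3
  [ 1  6  -7/9  -25/9 ]
  [ 0  1     0     -1 ]
  [ 0  0     1      1 ]
  [ 0  0     0      0 ]
R1 ← R1 + 7/9·R3
  [ 1  6  0  -2 ]
  [ 0  1  0  -1 ]
  [ 0  0  1   1 ]
  [ 0  0  0   0 ]
R1 ← R1 − 6·R2
  [ 1  0  0   4 ]
  [ 0  1  0  -1 ]
  [ 0  0  1   1 ]
  [ 0  0  0   0 ]

[[1, 0, 0, 4], [0, 1, 0, -1], [0, 0, 1, 1], [0, 0, 0, 0]]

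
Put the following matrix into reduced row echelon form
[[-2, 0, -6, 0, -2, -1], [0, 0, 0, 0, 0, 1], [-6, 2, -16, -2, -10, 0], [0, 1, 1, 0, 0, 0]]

R1 → -1/2·R1
  [  1  0    3   0    1  1/2 ]
  [  0  0    0   0    0    1 ]
  [ -6  2  -16  -2  -10    0 ]
  [  0  1    1   0    0    0 ]
R3 → R3 + 6·R1
  [ 1  0  3   0   1  1/2 ]
  [ 0  0  0   0   0    1 ]
  [ 0  2  2  -2  -4    3 ]
  [ 0  1  1   0   0    0 ]
R2 ↔ R3
  [ 1  0  3   0   1  1/2 ]
  [ 0  2  2  -2  -4    3 ]
  [ 0  0  0   0   0    1 ]
  [ 0  1  1   0   0    0 ]
R2 → 1/2·R2
  [ 1  0  3   0   1  1/2 ]
  [ 0  1  1  -1  -2  3/2 ]
  [ 0  0  0   0   0    1 ]
  [ 0  1  1   0   0    0 ]
R4 → R4 − R2
  [ 1  0  3   0   1   1/2 ]
  [ 0  1  1  -1  -2   3/2 ]
  [ 0  0  0   0   0     1 ]
  [ 0  0  0   1   2  -3/2 ]
R3 ↔ R4
  [ 1  0  3   0   1   1/2 ]
  [ 0  1  1  -1  -2   3/2 ]
  [ 0  0  0   1   2  -3/2 ]
  [ 0  0  0   0   0     1 ]
R3 → R3 + 3/2·R4
  [ 1  0  3   0   1  1/2 ]
  [ 0  1  1  -1  -2  3/2 ]
  [ 0  0  0   1   2    0 ]
  [ 0  0  0   0   0    1 ]
R2 → R2 − 3/2·R4
  [ 1  0  3   0   1  1/2 ]
  [ 0  1  1  -1  -2    0 ]
  [ 0  0  0   1   2    0 ]
  [ 0  0  0   0   0    1 ]
R1 → R1 − 1/2·R4
  [ 1  0  3   0   1  0 ]
  [ 0  1  1  -1  -2  0 ]
  [ 0  0  0   1   2  0 ]
  [ 0  0  0   0   0  1 ]
R2 → R2 + R3
  [ 1  0  3  0  1  0 ]
  [ 0  1  1  0  0  0 ]
  [ 0  0  0  1  2  0 ]
  [ 0  0  0  0  0  1 ]

[[1, 0, 3, 0, 1, 0], [0, 1, 1, 0, 0, 0], [0, 0, 0, 1, 2, 0], [0, 0, 0, 0, 0, 1]]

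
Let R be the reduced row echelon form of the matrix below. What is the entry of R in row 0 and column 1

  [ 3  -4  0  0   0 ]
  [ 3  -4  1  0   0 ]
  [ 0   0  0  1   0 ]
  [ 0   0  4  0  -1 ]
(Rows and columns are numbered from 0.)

-4/3

R1 → 1/3·R1
  [ 1  -4/3  0  0   0 ]
  [ 3    -4  1  0   0 ]
  [ 0     0  0  1   0 ]
  [ 0     0  4  0  -1 ]
R2 → R2 − 3·R1
  [ 1  -4/3  0  0   0 ]
  [ 0     0  1  0   0 ]
  [ 0     0  0  1   0 ]
  [ 0     0  4  0  -1 ]
R4 → R4 − 4·R2
  [ 1  -4/3  0  0   0 ]
  [ 0     0  1  0   0 ]
  [ 0     0  0  1   0 ]
  [ 0     0  0  0  -1 ]
R4 → -1·R4
  [ 1  -4/3  0  0  0 ]
  [ 0     0  1  0  0 ]
  [ 0     0  0  1  0 ]
  [ 0     0  0  0  1 ]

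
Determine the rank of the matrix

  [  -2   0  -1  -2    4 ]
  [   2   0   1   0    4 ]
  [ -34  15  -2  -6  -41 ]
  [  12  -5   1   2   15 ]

r1 → -1/2·r1
  [   1   0  1/2   1   -2 ]
  [   2   0    1   0    4 ]
  [ -34  15   -2  -6  -41 ]
  [  12  -5    1   2   15 ]
r2 → r2 − 2·r1
  [   1   0  1/2   1   -2 ]
  [   0   0    0  -2    8 ]
  [ -34  15   -2  -6  -41 ]
  [  12  -5    1   2   15 ]
r3 → r3 + 34·r1
  [  1   0  1/2   1    -2 ]
  [  0   0    0  -2     8 ]
  [  0  15   15  28  -109 ]
  [ 12  -5    1   2    15 ]
r4 → r4 − 12·r1
  [ 1   0  1/2    1    -2 ]
  [ 0   0    0   -2     8 ]
  [ 0  15   15   28  -109 ]
  [ 0  -5   -5  -10    39 ]
r2 <=> r3
  [ 1   0  1/2    1    -2 ]
  [ 0  15   15   28  -109 ]
  [ 0   0    0   -2     8 ]
  [ 0  -5   -5  -10    39 ]
r2 → 1/15·r2
  [ 1   0  1/2      1       -2 ]
  [ 0   1    1  28/15  -109/15 ]
  [ 0   0    0     -2        8 ]
  [ 0  -5   -5    -10       39 ]
r4 → r4 + 5·r2
  [ 1  0  1/2      1       -2 ]
  [ 0  1    1  28/15  -109/15 ]
  [ 0  0    0     -2        8 ]
  [ 0  0    0   -2/3      8/3 ]
r3 → -1/2·r3
  [ 1  0  1/2      1       -2 ]
  [ 0  1    1  28/15  -109/15 ]
  [ 0  0    0      1       -4 ]
  [ 0  0    0   -2/3      8/3 ]
r4 → r4 + 2/3·r3
  [ 1  0  1/2      1       -2 ]
  [ 0  1    1  28/15  -109/15 ]
  [ 0  0    0      1       -4 ]
  [ 0  0    0      0        0 ]
r2 → r2 − 28/15·r3
  [ 1  0  1/2  1   -2 ]
  [ 0  1    1  0  1/5 ]
  [ 0  0    0  1   -4 ]
  [ 0  0    0  0    0 ]
r1 → r1 − r3
  [ 1  0  1/2  0    2 ]
  [ 0  1    1  0  1/5 ]
  [ 0  0    0  1   -4 ]
  [ 0  0    0  0    0 ]
The reduced form has 3 nonzero rows.

rank = 3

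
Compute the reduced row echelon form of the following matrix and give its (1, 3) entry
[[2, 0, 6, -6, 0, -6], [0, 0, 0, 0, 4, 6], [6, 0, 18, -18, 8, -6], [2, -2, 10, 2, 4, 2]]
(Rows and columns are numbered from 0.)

-4

Multiply ρ1 by 1/2.
  [ 1   0   3   -3  0  -3 ]
  [ 0   0   0    0  4   6 ]
  [ 6   0  18  -18  8  -6 ]
  [ 2  -2  10    2  4   2 ]
Subtract 6 times ρ1 from ρ3.
  [ 1   0   3  -3  0  -3 ]
  [ 0   0   0   0  4   6 ]
  [ 0   0   0   0  8  12 ]
  [ 2  -2  10   2  4   2 ]
Subtract 2 times ρ1 from ρ4.
  [ 1   0  3  -3  0  -3 ]
  [ 0   0  0   0  4   6 ]
  [ 0   0  0   0  8  12 ]
  [ 0  -2  4   8  4   8 ]
Swap ρ2 and ρ4.
  [ 1   0  3  -3  0  -3 ]
  [ 0  -2  4   8  4   8 ]
  [ 0   0  0   0  8  12 ]
  [ 0   0  0   0  4   6 ]
Multiply ρ2 by -1/2.
  [ 1  0   3  -3   0  -3 ]
  [ 0  1  -2  -4  -2  -4 ]
  [ 0  0   0   0   8  12 ]
  [ 0  0   0   0   4   6 ]
Multiply ρ3 by 1/8.
  [ 1  0   3  -3   0   -3 ]
  [ 0  1  -2  -4  -2   -4 ]
  [ 0  0   0   0   1  3/2 ]
  [ 0  0   0   0   4    6 ]
Subtract 4 times ρ3 from ρ4.
  [ 1  0   3  -3   0   -3 ]
  [ 0  1  -2  -4  -2   -4 ]
  [ 0  0   0   0   1  3/2 ]
  [ 0  0   0   0   0    0 ]
Add 2 times ρ3 to ρ2.
  [ 1  0   3  -3  0   -3 ]
  [ 0  1  -2  -4  0   -1 ]
  [ 0  0   0   0  1  3/2 ]
  [ 0  0   0   0  0    0 ]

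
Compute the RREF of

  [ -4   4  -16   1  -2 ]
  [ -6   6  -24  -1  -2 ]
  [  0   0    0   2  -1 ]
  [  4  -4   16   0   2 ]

Multiply ρ1 by -1/4.
Add 6 times ρ1 to ρ2.
Subtract 4 times ρ1 from ρ4.
Multiply ρ2 by -2/5.
Subtract 2 times ρ2 from ρ3.
Subtract ρ2 from ρ4.
Multiply ρ3 by -5.
Subtract 2/5 times ρ3 from ρ4.
Add 2/5 times ρ3 to ρ2.
Subtract 1/2 times ρ3 from ρ1.
Add 1/4 times ρ2 to ρ1.

[[1, -1, 4, 0, 0], [0, 0, 0, 1, 0], [0, 0, 0, 0, 1], [0, 0, 0, 0, 0]]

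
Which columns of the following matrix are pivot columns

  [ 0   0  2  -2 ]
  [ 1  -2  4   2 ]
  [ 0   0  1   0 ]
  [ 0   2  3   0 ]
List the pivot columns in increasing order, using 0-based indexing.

0, 1, 2, 3

R1 <=> R2
R2 <=> R4
R2 := 1/2·R2
R4 := R4 − 2·R3
R4 := -1/2·R4
R1 := R1 − 2·R4
R2 := R2 − 3/2·R3
R1 := R1 − 4·R3
R1 := R1 + 2·R2
Pivot columns are the columns containing a leading 1.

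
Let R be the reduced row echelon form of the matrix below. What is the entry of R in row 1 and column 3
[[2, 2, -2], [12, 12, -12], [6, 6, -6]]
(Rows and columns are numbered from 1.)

Multiply r1 by 1/2.
  [  1   1   -1 ]
  [ 12  12  -12 ]
  [  6   6   -6 ]
Subtract 12 times r1 from r2.
  [ 1  1  -1 ]
  [ 0  0   0 ]
  [ 6  6  -6 ]
Subtract 6 times r1 from r3.
  [ 1  1  -1 ]
  [ 0  0   0 ]
  [ 0  0   0 ]

-1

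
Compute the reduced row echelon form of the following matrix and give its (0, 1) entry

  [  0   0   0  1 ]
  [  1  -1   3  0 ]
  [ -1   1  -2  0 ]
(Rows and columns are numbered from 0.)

R1 ↔ R2
  [  1  -1   3  0 ]
  [  0   0   0  1 ]
  [ -1   1  -2  0 ]
R3 ← R3 + R1
  [ 1  -1  3  0 ]
  [ 0   0  0  1 ]
  [ 0   0  1  0 ]
R2 ↔ R3
  [ 1  -1  3  0 ]
  [ 0   0  1  0 ]
  [ 0   0  0  1 ]
R1 ← R1 − 3·R2
  [ 1  -1  0  0 ]
  [ 0   0  1  0 ]
  [ 0   0  0  1 ]

-1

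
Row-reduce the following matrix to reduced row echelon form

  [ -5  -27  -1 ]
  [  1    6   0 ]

R1 → -1/5·R1
  [ 1  27/5  1/5 ]
  [ 1     6    0 ]
R2 → R2 − R1
  [ 1  27/5   1/5 ]
  [ 0   3/5  -1/5 ]
R2 → 5/3·R2
  [ 1  27/5   1/5 ]
  [ 0     1  -1/3 ]
R1 → R1 − 27/5·R2
  [ 1  0     2 ]
  [ 0  1  -1/3 ]

[[1, 0, 2], [0, 1, -1/3]]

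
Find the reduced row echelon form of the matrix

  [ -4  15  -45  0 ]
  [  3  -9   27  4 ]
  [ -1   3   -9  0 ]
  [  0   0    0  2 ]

[[1, 0, 0, 0], [0, 1, -3, 0], [0, 0, 0, 1], [0, 0, 0, 0]]

r1 → -1/4·r1
r2 → r2 − 3·r1
r3 → r3 + r1
r2 → 4/9·r2
r3 → r3 + 3/4·r2
r3 → 3/4·r3
r4 → r4 − 2·r3
r2 → r2 − 16/9·r3
r1 → r1 + 15/4·r2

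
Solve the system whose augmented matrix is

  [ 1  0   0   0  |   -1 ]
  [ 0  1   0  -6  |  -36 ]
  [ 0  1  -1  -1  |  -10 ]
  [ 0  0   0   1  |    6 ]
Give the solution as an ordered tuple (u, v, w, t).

(-1, 0, 4, 6)

R3 ← R3 − R2
  [ 1  0   0   0  |   -1 ]
  [ 0  1   0  -6  |  -36 ]
  [ 0  0  -1   5  |   26 ]
  [ 0  0   0   1  |    6 ]
R3 ← -1·R3
  [ 1  0  0   0  |   -1 ]
  [ 0  1  0  -6  |  -36 ]
  [ 0  0  1  -5  |  -26 ]
  [ 0  0  0   1  |    6 ]
R3 ← R3 + 5·R4
  [ 1  0  0   0  |   -1 ]
  [ 0  1  0  -6  |  -36 ]
  [ 0  0  1   0  |    4 ]
  [ 0  0  0   1  |    6 ]
R2 ← R2 + 6·R4
  [ 1  0  0  0  |  -1 ]
  [ 0  1  0  0  |   0 ]
  [ 0  0  1  0  |   4 ]
  [ 0  0  0  1  |   6 ]
Reading off the last column: u = -1, v = 0, w = 4, t = 6.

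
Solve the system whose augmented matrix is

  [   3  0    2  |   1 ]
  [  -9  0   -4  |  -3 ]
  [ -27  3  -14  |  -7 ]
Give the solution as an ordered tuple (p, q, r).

ρ1 → 1/3·ρ1
  [   1  0  2/3  |  1/3 ]
  [  -9  0   -4  |   -3 ]
  [ -27  3  -14  |   -7 ]
ρ2 → ρ2 + 9·ρ1
  [   1  0  2/3  |  1/3 ]
  [   0  0    2  |    0 ]
  [ -27  3  -14  |   -7 ]
ρ3 → ρ3 + 27·ρ1
  [ 1  0  2/3  |  1/3 ]
  [ 0  0    2  |    0 ]
  [ 0  3    4  |    2 ]
ρ2 <-> ρ3
  [ 1  0  2/3  |  1/3 ]
  [ 0  3    4  |    2 ]
  [ 0  0    2  |    0 ]
ρ2 → 1/3·ρ2
  [ 1  0  2/3  |  1/3 ]
  [ 0  1  4/3  |  2/3 ]
  [ 0  0    2  |    0 ]
ρ3 → 1/2·ρ3
  [ 1  0  2/3  |  1/3 ]
  [ 0  1  4/3  |  2/3 ]
  [ 0  0    1  |    0 ]
ρ2 → ρ2 − 4/3·ρ3
  [ 1  0  2/3  |  1/3 ]
  [ 0  1    0  |  2/3 ]
  [ 0  0    1  |    0 ]
ρ1 → ρ1 − 2/3·ρ3
  [ 1  0  0  |  1/3 ]
  [ 0  1  0  |  2/3 ]
  [ 0  0  1  |    0 ]
Reading off the last column: p = 1/3, q = 2/3, r = 0.

(1/3, 2/3, 0)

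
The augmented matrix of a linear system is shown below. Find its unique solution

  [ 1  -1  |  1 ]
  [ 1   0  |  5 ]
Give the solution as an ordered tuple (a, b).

R2 -> R2 − R1
  [ 1  -1  |  1 ]
  [ 0   1  |  4 ]
R1 -> R1 + R2
  [ 1  0  |  5 ]
  [ 0  1  |  4 ]
Reading off the last column: a = 5, b = 4.

(5, 4)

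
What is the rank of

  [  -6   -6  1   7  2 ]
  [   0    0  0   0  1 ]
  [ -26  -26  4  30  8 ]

rank = 3

Multiply R1 by -1/6.
  [   1    1  -1/6  -7/6  -1/3 ]
  [   0    0     0     0     1 ]
  [ -26  -26     4    30     8 ]
Add 26 times R1 to R3.
  [ 1  1  -1/6  -7/6  -1/3 ]
  [ 0  0     0     0     1 ]
  [ 0  0  -1/3  -1/3  -2/3 ]
Swap R2 and R3.
  [ 1  1  -1/6  -7/6  -1/3 ]
  [ 0  0  -1/3  -1/3  -2/3 ]
  [ 0  0     0     0     1 ]
Multiply R2 by -3.
  [ 1  1  -1/6  -7/6  -1/3 ]
  [ 0  0     1     1     2 ]
  [ 0  0     0     0     1 ]
Subtract 2 times R3 from R2.
  [ 1  1  -1/6  -7/6  -1/3 ]
  [ 0  0     1     1     0 ]
  [ 0  0     0     0     1 ]
Add 1/3 times R3 to R1.
  [ 1  1  -1/6  -7/6  0 ]
  [ 0  0     1     1  0 ]
  [ 0  0     0     0  1 ]
Add 1/6 times R2 to R1.
  [ 1  1  0  -1  0 ]
  [ 0  0  1   1  0 ]
  [ 0  0  0   0  1 ]
The reduced form has 3 nonzero rows.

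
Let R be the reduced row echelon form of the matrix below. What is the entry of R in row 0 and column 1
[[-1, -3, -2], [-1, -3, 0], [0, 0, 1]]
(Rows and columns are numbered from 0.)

R1 := -1·R1
  [  1   3  2 ]
  [ -1  -3  0 ]
  [  0   0  1 ]
R2 := R2 + R1
  [ 1  3  2 ]
  [ 0  0  2 ]
  [ 0  0  1 ]
R2 := 1/2·R2
  [ 1  3  2 ]
  [ 0  0  1 ]
  [ 0  0  1 ]
R3 := R3 − R2
  [ 1  3  2 ]
  [ 0  0  1 ]
  [ 0  0  0 ]
R1 := R1 − 2·R2
  [ 1  3  0 ]
  [ 0  0  1 ]
  [ 0  0  0 ]

3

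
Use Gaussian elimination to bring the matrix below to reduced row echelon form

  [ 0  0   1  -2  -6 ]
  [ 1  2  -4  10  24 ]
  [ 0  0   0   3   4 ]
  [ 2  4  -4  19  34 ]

ρ1 <-> ρ2
  [ 1  2  -4  10  24 ]
  [ 0  0   1  -2  -6 ]
  [ 0  0   0   3   4 ]
  [ 2  4  -4  19  34 ]
ρ4 ← ρ4 − 2·ρ1
  [ 1  2  -4  10   24 ]
  [ 0  0   1  -2   -6 ]
  [ 0  0   0   3    4 ]
  [ 0  0   4  -1  -14 ]
ρ4 ← ρ4 − 4·ρ2
  [ 1  2  -4  10  24 ]
  [ 0  0   1  -2  -6 ]
  [ 0  0   0   3   4 ]
  [ 0  0   0   7  10 ]
ρ3 ← 1/3·ρ3
  [ 1  2  -4  10   24 ]
  [ 0  0   1  -2   -6 ]
  [ 0  0   0   1  4/3 ]
  [ 0  0   0   7   10 ]
ρ4 ← ρ4 − 7·ρ3
  [ 1  2  -4  10   24 ]
  [ 0  0   1  -2   -6 ]
  [ 0  0   0   1  4/3 ]
  [ 0  0   0   0  2/3 ]
ρ4 ← 3/2·ρ4
  [ 1  2  -4  10   24 ]
  [ 0  0   1  -2   -6 ]
  [ 0  0   0   1  4/3 ]
  [ 0  0   0   0    1 ]
ρ3 ← ρ3 − 4/3·ρ4
  [ 1  2  -4  10  24 ]
  [ 0  0   1  -2  -6 ]
  [ 0  0   0   1   0 ]
  [ 0  0   0   0   1 ]
ρ2 ← ρ2 + 6·ρ4
  [ 1  2  -4  10  24 ]
  [ 0  0   1  -2   0 ]
  [ 0  0   0   1   0 ]
  [ 0  0   0   0   1 ]
ρ1 ← ρ1 − 24·ρ4
  [ 1  2  -4  10  0 ]
  [ 0  0   1  -2  0 ]
  [ 0  0   0   1  0 ]
  [ 0  0   0   0  1 ]
ρ2 ← ρ2 + 2·ρ3
  [ 1  2  -4  10  0 ]
  [ 0  0   1   0  0 ]
  [ 0  0   0   1  0 ]
  [ 0  0   0   0  1 ]
ρ1 ← ρ1 − 10·ρ3
  [ 1  2  -4  0  0 ]
  [ 0  0   1  0  0 ]
  [ 0  0   0  1  0 ]
  [ 0  0   0  0  1 ]
ρ1 ← ρ1 + 4·ρ2
  [ 1  2  0  0  0 ]
  [ 0  0  1  0  0 ]
  [ 0  0  0  1  0 ]
  [ 0  0  0  0  1 ]

[[1, 2, 0, 0, 0], [0, 0, 1, 0, 0], [0, 0, 0, 1, 0], [0, 0, 0, 0, 1]]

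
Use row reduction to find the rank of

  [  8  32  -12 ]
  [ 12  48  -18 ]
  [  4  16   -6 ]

rank = 1

ρ1 → 1/8·ρ1
  [  1   4  -3/2 ]
  [ 12  48   -18 ]
  [  4  16    -6 ]
ρ2 → ρ2 − 12·ρ1
  [ 1   4  -3/2 ]
  [ 0   0     0 ]
  [ 4  16    -6 ]
ρ3 → ρ3 − 4·ρ1
  [ 1  4  -3/2 ]
  [ 0  0     0 ]
  [ 0  0     0 ]
The reduced form has 1 nonzero row.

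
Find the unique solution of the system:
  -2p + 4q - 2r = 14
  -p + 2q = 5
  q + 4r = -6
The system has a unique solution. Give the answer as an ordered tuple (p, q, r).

Form the augmented matrix and row-reduce:
  [ -2  4  -2  |  14 ]
  [ -1  2   0  |   5 ]
  [  0  1   4  |  -6 ]
R1 := -1/2·R1
  [  1  -2  1  |  -7 ]
  [ -1   2  0  |   5 ]
  [  0   1  4  |  -6 ]
R2 := R2 + R1
  [ 1  -2  1  |  -7 ]
  [ 0   0  1  |  -2 ]
  [ 0   1  4  |  -6 ]
R2 ↔ R3
  [ 1  -2  1  |  -7 ]
  [ 0   1  4  |  -6 ]
  [ 0   0  1  |  -2 ]
R2 := R2 − 4·R3
  [ 1  -2  1  |  -7 ]
  [ 0   1  0  |   2 ]
  [ 0   0  1  |  -2 ]
R1 := R1 − R3
  [ 1  -2  0  |  -5 ]
  [ 0   1  0  |   2 ]
  [ 0   0  1  |  -2 ]
R1 := R1 + 2·R2
  [ 1  0  0  |  -1 ]
  [ 0  1  0  |   2 ]
  [ 0  0  1  |  -2 ]
Reading off the last column: p = -1, q = 2, r = -2.

(-1, 2, -2)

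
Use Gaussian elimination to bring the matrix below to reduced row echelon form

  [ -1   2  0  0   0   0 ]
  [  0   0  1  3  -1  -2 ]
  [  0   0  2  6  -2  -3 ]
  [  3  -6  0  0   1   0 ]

r1 ← -1·r1
  [ 1  -2  0  0   0   0 ]
  [ 0   0  1  3  -1  -2 ]
  [ 0   0  2  6  -2  -3 ]
  [ 3  -6  0  0   1   0 ]
r4 ← r4 − 3·r1
  [ 1  -2  0  0   0   0 ]
  [ 0   0  1  3  -1  -2 ]
  [ 0   0  2  6  -2  -3 ]
  [ 0   0  0  0   1   0 ]
r3 ← r3 − 2·r2
  [ 1  -2  0  0   0   0 ]
  [ 0   0  1  3  -1  -2 ]
  [ 0   0  0  0   0   1 ]
  [ 0   0  0  0   1   0 ]
r3 <=> r4
  [ 1  -2  0  0   0   0 ]
  [ 0   0  1  3  -1  -2 ]
  [ 0   0  0  0   1   0 ]
  [ 0   0  0  0   0   1 ]
r2 ← r2 + 2·r4
  [ 1  -2  0  0   0  0 ]
  [ 0   0  1  3  -1  0 ]
  [ 0   0  0  0   1  0 ]
  [ 0   0  0  0   0  1 ]
r2 ← r2 + r3
  [ 1  -2  0  0  0  0 ]
  [ 0   0  1  3  0  0 ]
  [ 0   0  0  0  1  0 ]
  [ 0   0  0  0  0  1 ]

[[1, -2, 0, 0, 0, 0], [0, 0, 1, 3, 0, 0], [0, 0, 0, 0, 1, 0], [0, 0, 0, 0, 0, 1]]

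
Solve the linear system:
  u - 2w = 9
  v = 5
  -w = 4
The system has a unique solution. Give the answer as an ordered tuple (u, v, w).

Form the augmented matrix and row-reduce:
  [ 1  0  -2  |  9 ]
  [ 0  1   0  |  5 ]
  [ 0  0  -1  |  4 ]
ρ3 := -1·ρ3
  [ 1  0  -2  |   9 ]
  [ 0  1   0  |   5 ]
  [ 0  0   1  |  -4 ]
ρ1 := ρ1 + 2·ρ3
  [ 1  0  0  |   1 ]
  [ 0  1  0  |   5 ]
  [ 0  0  1  |  -4 ]
Reading off the last column: u = 1, v = 5, w = -4.

(1, 5, -4)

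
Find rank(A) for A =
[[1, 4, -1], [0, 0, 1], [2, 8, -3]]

rank = 2

r3 ← r3 − 2·r1
  [ 1  4  -1 ]
  [ 0  0   1 ]
  [ 0  0  -1 ]
r3 ← r3 + r2
  [ 1  4  -1 ]
  [ 0  0   1 ]
  [ 0  0   0 ]
r1 ← r1 + r2
  [ 1  4  0 ]
  [ 0  0  1 ]
  [ 0  0  0 ]
The reduced form has 2 nonzero rows.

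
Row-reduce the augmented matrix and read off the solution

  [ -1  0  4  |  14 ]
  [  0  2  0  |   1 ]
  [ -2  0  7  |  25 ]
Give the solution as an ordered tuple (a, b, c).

(-2, 1/2, 3)

R1 ← -1·R1
  [  1  0  -4  |  -14 ]
  [  0  2   0  |    1 ]
  [ -2  0   7  |   25 ]
R3 ← R3 + 2·R1
  [ 1  0  -4  |  -14 ]
  [ 0  2   0  |    1 ]
  [ 0  0  -1  |   -3 ]
R2 ← 1/2·R2
  [ 1  0  -4  |  -14 ]
  [ 0  1   0  |  1/2 ]
  [ 0  0  -1  |   -3 ]
R3 ← -1·R3
  [ 1  0  -4  |  -14 ]
  [ 0  1   0  |  1/2 ]
  [ 0  0   1  |    3 ]
R1 ← R1 + 4·R3
  [ 1  0  0  |   -2 ]
  [ 0  1  0  |  1/2 ]
  [ 0  0  1  |    3 ]
Reading off the last column: a = -2, b = 1/2, c = 3.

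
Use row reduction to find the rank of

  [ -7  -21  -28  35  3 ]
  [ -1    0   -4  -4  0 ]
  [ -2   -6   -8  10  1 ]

rank = 3

r1 := -1/7·r1
  [  1   3   4  -5  -3/7 ]
  [ -1   0  -4  -4     0 ]
  [ -2  -6  -8  10     1 ]
r2 := r2 + r1
  [  1   3   4  -5  -3/7 ]
  [  0   3   0  -9  -3/7 ]
  [ -2  -6  -8  10     1 ]
r3 := r3 + 2·r1
  [ 1  3  4  -5  -3/7 ]
  [ 0  3  0  -9  -3/7 ]
  [ 0  0  0   0   1/7 ]
r2 := 1/3·r2
  [ 1  3  4  -5  -3/7 ]
  [ 0  1  0  -3  -1/7 ]
  [ 0  0  0   0   1/7 ]
r3 := 7·r3
  [ 1  3  4  -5  -3/7 ]
  [ 0  1  0  -3  -1/7 ]
  [ 0  0  0   0     1 ]
r2 := r2 + 1/7·r3
  [ 1  3  4  -5  -3/7 ]
  [ 0  1  0  -3     0 ]
  [ 0  0  0   0     1 ]
r1 := r1 + 3/7·r3
  [ 1  3  4  -5  0 ]
  [ 0  1  0  -3  0 ]
  [ 0  0  0   0  1 ]
r1 := r1 − 3·r2
  [ 1  0  4   4  0 ]
  [ 0  1  0  -3  0 ]
  [ 0  0  0   0  1 ]
The reduced form has 3 nonzero rows.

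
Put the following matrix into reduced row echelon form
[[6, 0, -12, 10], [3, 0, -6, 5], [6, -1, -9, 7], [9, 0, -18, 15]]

R1 -> 1/6·R1
  [ 1   0   -2  5/3 ]
  [ 3   0   -6    5 ]
  [ 6  -1   -9    7 ]
  [ 9   0  -18   15 ]
R2 -> R2 − 3·R1
  [ 1   0   -2  5/3 ]
  [ 0   0    0    0 ]
  [ 6  -1   -9    7 ]
  [ 9   0  -18   15 ]
R3 -> R3 − 6·R1
  [ 1   0   -2  5/3 ]
  [ 0   0    0    0 ]
  [ 0  -1    3   -3 ]
  [ 9   0  -18   15 ]
R4 -> R4 − 9·R1
  [ 1   0  -2  5/3 ]
  [ 0   0   0    0 ]
  [ 0  -1   3   -3 ]
  [ 0   0   0    0 ]
R2 ↔ R3
  [ 1   0  -2  5/3 ]
  [ 0  -1   3   -3 ]
  [ 0   0   0    0 ]
  [ 0   0   0    0 ]
R2 -> -1·R2
  [ 1  0  -2  5/3 ]
  [ 0  1  -3    3 ]
  [ 0  0   0    0 ]
  [ 0  0   0    0 ]

[[1, 0, -2, 5/3], [0, 1, -3, 3], [0, 0, 0, 0], [0, 0, 0, 0]]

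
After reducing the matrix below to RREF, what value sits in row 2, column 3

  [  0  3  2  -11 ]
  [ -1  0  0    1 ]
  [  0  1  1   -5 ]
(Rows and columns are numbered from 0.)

-4

Swap R1 and R2.
  [ -1  0  0    1 ]
  [  0  3  2  -11 ]
  [  0  1  1   -5 ]
Multiply R1 by -1.
  [ 1  0  0   -1 ]
  [ 0  3  2  -11 ]
  [ 0  1  1   -5 ]
Multiply R2 by 1/3.
  [ 1  0    0     -1 ]
  [ 0  1  2/3  -11/3 ]
  [ 0  1    1     -5 ]
Subtract R2 from R3.
  [ 1  0    0     -1 ]
  [ 0  1  2/3  -11/3 ]
  [ 0  0  1/3   -4/3 ]
Multiply R3 by 3.
  [ 1  0    0     -1 ]
  [ 0  1  2/3  -11/3 ]
  [ 0  0    1     -4 ]
Subtract 2/3 times R3 from R2.
  [ 1  0  0  -1 ]
  [ 0  1  0  -1 ]
  [ 0  0  1  -4 ]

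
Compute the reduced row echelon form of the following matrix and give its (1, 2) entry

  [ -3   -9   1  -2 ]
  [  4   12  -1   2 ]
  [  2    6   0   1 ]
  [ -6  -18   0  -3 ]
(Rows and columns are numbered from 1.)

R1 := -1/3·R1
  [  1    3  -1/3  2/3 ]
  [  4   12    -1    2 ]
  [  2    6     0    1 ]
  [ -6  -18     0   -3 ]
R2 := R2 − 4·R1
  [  1    3  -1/3   2/3 ]
  [  0    0   1/3  -2/3 ]
  [  2    6     0     1 ]
  [ -6  -18     0    -3 ]
R3 := R3 − 2·R1
  [  1    3  -1/3   2/3 ]
  [  0    0   1/3  -2/3 ]
  [  0    0   2/3  -1/3 ]
  [ -6  -18     0    -3 ]
R4 := R4 + 6·R1
  [ 1  3  -1/3   2/3 ]
  [ 0  0   1/3  -2/3 ]
  [ 0  0   2/3  -1/3 ]
  [ 0  0    -2     1 ]
R2 := 3·R2
  [ 1  3  -1/3   2/3 ]
  [ 0  0     1    -2 ]
  [ 0  0   2/3  -1/3 ]
  [ 0  0    -2     1 ]
R3 := R3 − 2/3·R2
  [ 1  3  -1/3  2/3 ]
  [ 0  0     1   -2 ]
  [ 0  0     0    1 ]
  [ 0  0    -2    1 ]
R4 := R4 + 2·R2
  [ 1  3  -1/3  2/3 ]
  [ 0  0     1   -2 ]
  [ 0  0     0    1 ]
  [ 0  0     0   -3 ]
R4 := R4 + 3·R3
  [ 1  3  -1/3  2/3 ]
  [ 0  0     1   -2 ]
  [ 0  0     0    1 ]
  [ 0  0     0    0 ]
R2 := R2 + 2·R3
  [ 1  3  -1/3  2/3 ]
  [ 0  0     1    0 ]
  [ 0  0     0    1 ]
  [ 0  0     0    0 ]
R1 := R1 − 2/3·R3
  [ 1  3  -1/3  0 ]
  [ 0  0     1  0 ]
  [ 0  0     0  1 ]
  [ 0  0     0  0 ]
R1 := R1 + 1/3·R2
  [ 1  3  0  0 ]
  [ 0  0  1  0 ]
  [ 0  0  0  1 ]
  [ 0  0  0  0 ]

3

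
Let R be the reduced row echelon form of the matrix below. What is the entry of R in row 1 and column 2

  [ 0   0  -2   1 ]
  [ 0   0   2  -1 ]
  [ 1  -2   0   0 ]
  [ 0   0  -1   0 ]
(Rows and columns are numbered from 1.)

-2

r1 <=> r3
  [ 1  -2   0   0 ]
  [ 0   0   2  -1 ]
  [ 0   0  -2   1 ]
  [ 0   0  -1   0 ]
r2 ← 1/2·r2
  [ 1  -2   0     0 ]
  [ 0   0   1  -1/2 ]
  [ 0   0  -2     1 ]
  [ 0   0  -1     0 ]
r3 ← r3 + 2·r2
  [ 1  -2   0     0 ]
  [ 0   0   1  -1/2 ]
  [ 0   0   0     0 ]
  [ 0   0  -1     0 ]
r4 ← r4 + r2
  [ 1  -2  0     0 ]
  [ 0   0  1  -1/2 ]
  [ 0   0  0     0 ]
  [ 0   0  0  -1/2 ]
r3 <=> r4
  [ 1  -2  0     0 ]
  [ 0   0  1  -1/2 ]
  [ 0   0  0  -1/2 ]
  [ 0   0  0     0 ]
r3 ← -2·r3
  [ 1  -2  0     0 ]
  [ 0   0  1  -1/2 ]
  [ 0   0  0     1 ]
  [ 0   0  0     0 ]
r2 ← r2 + 1/2·r3
  [ 1  -2  0  0 ]
  [ 0   0  1  0 ]
  [ 0   0  0  1 ]
  [ 0   0  0  0 ]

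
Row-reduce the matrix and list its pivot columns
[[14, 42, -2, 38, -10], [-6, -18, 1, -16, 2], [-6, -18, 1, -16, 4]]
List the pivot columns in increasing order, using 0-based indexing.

0, 2, 4

R1 → 1/14·R1
  [  1    3  -1/7  19/7  -5/7 ]
  [ -6  -18     1   -16     2 ]
  [ -6  -18     1   -16     4 ]
R2 → R2 + 6·R1
  [  1    3  -1/7  19/7   -5/7 ]
  [  0    0   1/7   2/7  -16/7 ]
  [ -6  -18     1   -16      4 ]
R3 → R3 + 6·R1
  [ 1  3  -1/7  19/7   -5/7 ]
  [ 0  0   1/7   2/7  -16/7 ]
  [ 0  0   1/7   2/7   -2/7 ]
R2 → 7·R2
  [ 1  3  -1/7  19/7  -5/7 ]
  [ 0  0     1     2   -16 ]
  [ 0  0   1/7   2/7  -2/7 ]
R3 → R3 − 1/7·R2
  [ 1  3  -1/7  19/7  -5/7 ]
  [ 0  0     1     2   -16 ]
  [ 0  0     0     0     2 ]
R3 → 1/2·R3
  [ 1  3  -1/7  19/7  -5/7 ]
  [ 0  0     1     2   -16 ]
  [ 0  0     0     0     1 ]
R2 → R2 + 16·R3
  [ 1  3  -1/7  19/7  -5/7 ]
  [ 0  0     1     2     0 ]
  [ 0  0     0     0     1 ]
R1 → R1 + 5/7·R3
  [ 1  3  -1/7  19/7  0 ]
  [ 0  0     1     2  0 ]
  [ 0  0     0     0  1 ]
R1 → R1 + 1/7·R2
  [ 1  3  0  3  0 ]
  [ 0  0  1  2  0 ]
  [ 0  0  0  0  1 ]
Pivot columns are the columns containing a leading 1.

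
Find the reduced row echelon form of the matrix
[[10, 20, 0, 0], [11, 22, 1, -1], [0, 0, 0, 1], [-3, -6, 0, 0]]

ρ1 -> 1/10·ρ1
  [  1   2  0   0 ]
  [ 11  22  1  -1 ]
  [  0   0  0   1 ]
  [ -3  -6  0   0 ]
ρ2 -> ρ2 − 11·ρ1
  [  1   2  0   0 ]
  [  0   0  1  -1 ]
  [  0   0  0   1 ]
  [ -3  -6  0   0 ]
ρ4 -> ρ4 + 3·ρ1
  [ 1  2  0   0 ]
  [ 0  0  1  -1 ]
  [ 0  0  0   1 ]
  [ 0  0  0   0 ]
ρ2 -> ρ2 + ρ3
  [ 1  2  0  0 ]
  [ 0  0  1  0 ]
  [ 0  0  0  1 ]
  [ 0  0  0  0 ]

[[1, 2, 0, 0], [0, 0, 1, 0], [0, 0, 0, 1], [0, 0, 0, 0]]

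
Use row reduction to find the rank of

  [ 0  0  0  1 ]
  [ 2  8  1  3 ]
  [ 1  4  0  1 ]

Swap r1 and r2.
  [ 2  8  1  3 ]
  [ 0  0  0  1 ]
  [ 1  4  0  1 ]
Multiply r1 by 1/2.
  [ 1  4  1/2  3/2 ]
  [ 0  0    0    1 ]
  [ 1  4    0    1 ]
Subtract r1 from r3.
  [ 1  4   1/2   3/2 ]
  [ 0  0     0     1 ]
  [ 0  0  -1/2  -1/2 ]
Swap r2 and r3.
  [ 1  4   1/2   3/2 ]
  [ 0  0  -1/2  -1/2 ]
  [ 0  0     0     1 ]
Multiply r2 by -2.
  [ 1  4  1/2  3/2 ]
  [ 0  0    1    1 ]
  [ 0  0    0    1 ]
Subtract r3 from r2.
  [ 1  4  1/2  3/2 ]
  [ 0  0    1    0 ]
  [ 0  0    0    1 ]
Subtract 3/2 times r3 from r1.
  [ 1  4  1/2  0 ]
  [ 0  0    1  0 ]
  [ 0  0    0  1 ]
Subtract 1/2 times r2 from r1.
  [ 1  4  0  0 ]
  [ 0  0  1  0 ]
  [ 0  0  0  1 ]
The reduced form has 3 nonzero rows.

rank = 3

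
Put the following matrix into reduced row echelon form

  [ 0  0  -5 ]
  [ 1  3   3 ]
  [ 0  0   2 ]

[[1, 3, 0], [0, 0, 1], [0, 0, 0]]

ρ1 ↔ ρ2
  [ 1  3   3 ]
  [ 0  0  -5 ]
  [ 0  0   2 ]
ρ2 ← -1/5·ρ2
  [ 1  3  3 ]
  [ 0  0  1 ]
  [ 0  0  2 ]
ρ3 ← ρ3 − 2·ρ2
  [ 1  3  3 ]
  [ 0  0  1 ]
  [ 0  0  0 ]
ρ1 ← ρ1 − 3·ρ2
  [ 1  3  0 ]
  [ 0  0  1 ]
  [ 0  0  0 ]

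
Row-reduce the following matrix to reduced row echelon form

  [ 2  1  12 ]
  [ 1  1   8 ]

[[1, 0, 4], [0, 1, 4]]

ρ1 := 1/2·ρ1
  [ 1  1/2  6 ]
  [ 1    1  8 ]
ρ2 := ρ2 − ρ1
  [ 1  1/2  6 ]
  [ 0  1/2  2 ]
ρ2 := 2·ρ2
  [ 1  1/2  6 ]
  [ 0    1  4 ]
ρ1 := ρ1 − 1/2·ρ2
  [ 1  0  4 ]
  [ 0  1  4 ]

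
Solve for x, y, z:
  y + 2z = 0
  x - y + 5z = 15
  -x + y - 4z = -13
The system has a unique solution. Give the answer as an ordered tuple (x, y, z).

(1, -4, 2)

Form the augmented matrix and row-reduce:
  [  0   1   2  |    0 ]
  [  1  -1   5  |   15 ]
  [ -1   1  -4  |  -13 ]
R1 <-> R2
R3 → R3 + R1
R2 → R2 − 2·R3
R1 → R1 − 5·R3
R1 → R1 + R2
Reading off the last column: x = 1, y = -4, z = 2.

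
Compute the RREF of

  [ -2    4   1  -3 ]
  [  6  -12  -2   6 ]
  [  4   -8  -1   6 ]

[[1, -2, 0, 0], [0, 0, 1, 0], [0, 0, 0, 1]]

R1 := -1/2·R1
  [ 1   -2  -1/2  3/2 ]
  [ 6  -12    -2    6 ]
  [ 4   -8    -1    6 ]
R2 := R2 − 6·R1
  [ 1  -2  -1/2  3/2 ]
  [ 0   0     1   -3 ]
  [ 4  -8    -1    6 ]
R3 := R3 − 4·R1
  [ 1  -2  -1/2  3/2 ]
  [ 0   0     1   -3 ]
  [ 0   0     1    0 ]
R3 := R3 − R2
  [ 1  -2  -1/2  3/2 ]
  [ 0   0     1   -3 ]
  [ 0   0     0    3 ]
R3 := 1/3·R3
  [ 1  -2  -1/2  3/2 ]
  [ 0   0     1   -3 ]
  [ 0   0     0    1 ]
R2 := R2 + 3·R3
  [ 1  -2  -1/2  3/2 ]
  [ 0   0     1    0 ]
  [ 0   0     0    1 ]
R1 := R1 − 3/2·R3
  [ 1  -2  -1/2  0 ]
  [ 0   0     1  0 ]
  [ 0   0     0  1 ]
R1 := R1 + 1/2·R2
  [ 1  -2  0  0 ]
  [ 0   0  1  0 ]
  [ 0   0  0  1 ]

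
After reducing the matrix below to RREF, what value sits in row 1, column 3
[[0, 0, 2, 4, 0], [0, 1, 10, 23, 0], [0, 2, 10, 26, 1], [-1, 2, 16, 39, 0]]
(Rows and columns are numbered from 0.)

R1 <=> R4
  [ -1  2  16  39  0 ]
  [  0  1  10  23  0 ]
  [  0  2  10  26  1 ]
  [  0  0   2   4  0 ]
R1 -> -1·R1
  [ 1  -2  -16  -39  0 ]
  [ 0   1   10   23  0 ]
  [ 0   2   10   26  1 ]
  [ 0   0    2    4  0 ]
R3 -> R3 − 2·R2
  [ 1  -2  -16  -39  0 ]
  [ 0   1   10   23  0 ]
  [ 0   0  -10  -20  1 ]
  [ 0   0    2    4  0 ]
R3 -> -1/10·R3
  [ 1  -2  -16  -39      0 ]
  [ 0   1   10   23      0 ]
  [ 0   0    1    2  -1/10 ]
  [ 0   0    2    4      0 ]
R4 -> R4 − 2·R3
  [ 1  -2  -16  -39      0 ]
  [ 0   1   10   23      0 ]
  [ 0   0    1    2  -1/10 ]
  [ 0   0    0    0    1/5 ]
R4 -> 5·R4
  [ 1  -2  -16  -39      0 ]
  [ 0   1   10   23      0 ]
  [ 0   0    1    2  -1/10 ]
  [ 0   0    0    0      1 ]
R3 -> R3 + 1/10·R4
  [ 1  -2  -16  -39  0 ]
  [ 0   1   10   23  0 ]
  [ 0   0    1    2  0 ]
  [ 0   0    0    0  1 ]
R2 -> R2 − 10·R3
  [ 1  -2  -16  -39  0 ]
  [ 0   1    0    3  0 ]
  [ 0   0    1    2  0 ]
  [ 0   0    0    0  1 ]
R1 -> R1 + 16·R3
  [ 1  -2  0  -7  0 ]
  [ 0   1  0   3  0 ]
  [ 0   0  1   2  0 ]
  [ 0   0  0   0  1 ]
R1 -> R1 + 2·R2
  [ 1  0  0  -1  0 ]
  [ 0  1  0   3  0 ]
  [ 0  0  1   2  0 ]
  [ 0  0  0   0  1 ]

3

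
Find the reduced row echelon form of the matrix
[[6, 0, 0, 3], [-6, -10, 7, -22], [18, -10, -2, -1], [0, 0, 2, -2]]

ρ1 → 1/6·ρ1
  [  1    0   0  1/2 ]
  [ -6  -10   7  -22 ]
  [ 18  -10  -2   -1 ]
  [  0    0   2   -2 ]
ρ2 → ρ2 + 6·ρ1
  [  1    0   0  1/2 ]
  [  0  -10   7  -19 ]
  [ 18  -10  -2   -1 ]
  [  0    0   2   -2 ]
ρ3 → ρ3 − 18·ρ1
  [ 1    0   0  1/2 ]
  [ 0  -10   7  -19 ]
  [ 0  -10  -2  -10 ]
  [ 0    0   2   -2 ]
ρ2 → -1/10·ρ2
  [ 1    0      0    1/2 ]
  [ 0    1  -7/10  19/10 ]
  [ 0  -10     -2    -10 ]
  [ 0    0      2     -2 ]
ρ3 → ρ3 + 10·ρ2
  [ 1  0      0    1/2 ]
  [ 0  1  -7/10  19/10 ]
  [ 0  0     -9      9 ]
  [ 0  0      2     -2 ]
ρ3 → -1/9·ρ3
  [ 1  0      0    1/2 ]
  [ 0  1  -7/10  19/10 ]
  [ 0  0      1     -1 ]
  [ 0  0      2     -2 ]
ρ4 → ρ4 − 2·ρ3
  [ 1  0      0    1/2 ]
  [ 0  1  -7/10  19/10 ]
  [ 0  0      1     -1 ]
  [ 0  0      0      0 ]
ρ2 → ρ2 + 7/10·ρ3
  [ 1  0  0  1/2 ]
  [ 0  1  0  6/5 ]
  [ 0  0  1   -1 ]
  [ 0  0  0    0 ]

[[1, 0, 0, 1/2], [0, 1, 0, 6/5], [0, 0, 1, -1], [0, 0, 0, 0]]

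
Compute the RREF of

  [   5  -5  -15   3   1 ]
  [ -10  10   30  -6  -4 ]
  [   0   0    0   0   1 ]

ρ1 := 1/5·ρ1
ρ2 := ρ2 + 10·ρ1
ρ2 := -1/2·ρ2
ρ3 := ρ3 − ρ2
ρ1 := ρ1 − 1/5·ρ2

[[1, -1, -3, 3/5, 0], [0, 0, 0, 0, 1], [0, 0, 0, 0, 0]]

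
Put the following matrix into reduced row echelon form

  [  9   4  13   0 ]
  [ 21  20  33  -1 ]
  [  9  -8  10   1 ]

ρ1 := 1/9·ρ1
ρ2 := ρ2 − 21·ρ1
ρ3 := ρ3 − 9·ρ1
ρ2 := 3/32·ρ2
ρ3 := ρ3 + 12·ρ2
ρ3 := -8·ρ3
ρ2 := ρ2 + 3/32·ρ3
ρ1 := ρ1 − 4/9·ρ2

[[1, 0, 4/3, 0], [0, 1, 1/4, 0], [0, 0, 0, 1]]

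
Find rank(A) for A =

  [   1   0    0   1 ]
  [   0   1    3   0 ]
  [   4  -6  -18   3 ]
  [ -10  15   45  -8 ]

r3 → r3 − 4·r1
  [   1   0    0   1 ]
  [   0   1    3   0 ]
  [   0  -6  -18  -1 ]
  [ -10  15   45  -8 ]
r4 → r4 + 10·r1
  [ 1   0    0   1 ]
  [ 0   1    3   0 ]
  [ 0  -6  -18  -1 ]
  [ 0  15   45   2 ]
r3 → r3 + 6·r2
  [ 1   0   0   1 ]
  [ 0   1   3   0 ]
  [ 0   0   0  -1 ]
  [ 0  15  45   2 ]
r4 → r4 − 15·r2
  [ 1  0  0   1 ]
  [ 0  1  3   0 ]
  [ 0  0  0  -1 ]
  [ 0  0  0   2 ]
r3 → -1·r3
  [ 1  0  0  1 ]
  [ 0  1  3  0 ]
  [ 0  0  0  1 ]
  [ 0  0  0  2 ]
r4 → r4 − 2·r3
  [ 1  0  0  1 ]
  [ 0  1  3  0 ]
  [ 0  0  0  1 ]
  [ 0  0  0  0 ]
r1 → r1 − r3
  [ 1  0  0  0 ]
  [ 0  1  3  0 ]
  [ 0  0  0  1 ]
  [ 0  0  0  0 ]
The reduced form has 3 nonzero rows.

rank = 3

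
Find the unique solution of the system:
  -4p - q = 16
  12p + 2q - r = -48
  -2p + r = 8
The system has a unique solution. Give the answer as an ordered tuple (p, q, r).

(-4, 0, 0)

Form the augmented matrix and row-reduce:
  [ -4  -1   0  |   16 ]
  [ 12   2  -1  |  -48 ]
  [ -2   0   1  |    8 ]
R1 ← -1/4·R1
  [  1  1/4   0  |   -4 ]
  [ 12    2  -1  |  -48 ]
  [ -2    0   1  |    8 ]
R2 ← R2 − 12·R1
  [  1  1/4   0  |  -4 ]
  [  0   -1  -1  |   0 ]
  [ -2    0   1  |   8 ]
R3 ← R3 + 2·R1
  [ 1  1/4   0  |  -4 ]
  [ 0   -1  -1  |   0 ]
  [ 0  1/2   1  |   0 ]
R2 ← -1·R2
  [ 1  1/4  0  |  -4 ]
  [ 0    1  1  |   0 ]
  [ 0  1/2  1  |   0 ]
R3 ← R3 − 1/2·R2
  [ 1  1/4    0  |  -4 ]
  [ 0    1    1  |   0 ]
  [ 0    0  1/2  |   0 ]
R3 ← 2·R3
  [ 1  1/4  0  |  -4 ]
  [ 0    1  1  |   0 ]
  [ 0    0  1  |   0 ]
R2 ← R2 − R3
  [ 1  1/4  0  |  -4 ]
  [ 0    1  0  |   0 ]
  [ 0    0  1  |   0 ]
R1 ← R1 − 1/4·R2
  [ 1  0  0  |  -4 ]
  [ 0  1  0  |   0 ]
  [ 0  0  1  |   0 ]
Reading off the last column: p = -4, q = 0, r = 0.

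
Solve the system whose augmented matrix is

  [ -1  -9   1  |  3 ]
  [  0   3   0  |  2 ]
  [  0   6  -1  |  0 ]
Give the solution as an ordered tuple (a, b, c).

R1 → -1·R1
R2 → 1/3·R2
R3 → R3 − 6·R2
R3 → -1·R3
R1 → R1 + R3
R1 → R1 − 9·R2
Reading off the last column: a = -5, b = 2/3, c = 4.

(-5, 2/3, 4)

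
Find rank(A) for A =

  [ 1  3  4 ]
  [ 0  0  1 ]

R1 → R1 − 4·R2
  [ 1  3  0 ]
  [ 0  0  1 ]
The reduced form has 2 nonzero rows.

rank = 2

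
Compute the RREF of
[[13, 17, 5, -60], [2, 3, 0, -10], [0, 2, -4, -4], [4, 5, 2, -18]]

[[1, 0, 3, -2], [0, 1, -2, -2], [0, 0, 0, 0], [0, 0, 0, 0]]

ρ1 := 1/13·ρ1
  [ 1  17/13  5/13  -60/13 ]
  [ 2      3     0     -10 ]
  [ 0      2    -4      -4 ]
  [ 4      5     2     -18 ]
ρ2 := ρ2 − 2·ρ1
  [ 1  17/13    5/13  -60/13 ]
  [ 0   5/13  -10/13  -10/13 ]
  [ 0      2      -4      -4 ]
  [ 4      5       2     -18 ]
ρ4 := ρ4 − 4·ρ1
  [ 1  17/13    5/13  -60/13 ]
  [ 0   5/13  -10/13  -10/13 ]
  [ 0      2      -4      -4 ]
  [ 0  -3/13    6/13    6/13 ]
ρ2 := 13/5·ρ2
  [ 1  17/13  5/13  -60/13 ]
  [ 0      1    -2      -2 ]
  [ 0      2    -4      -4 ]
  [ 0  -3/13  6/13    6/13 ]
ρ3 := ρ3 − 2·ρ2
  [ 1  17/13  5/13  -60/13 ]
  [ 0      1    -2      -2 ]
  [ 0      0     0       0 ]
  [ 0  -3/13  6/13    6/13 ]
ρ4 := ρ4 + 3/13·ρ2
  [ 1  17/13  5/13  -60/13 ]
  [ 0      1    -2      -2 ]
  [ 0      0     0       0 ]
  [ 0      0     0       0 ]
ρ1 := ρ1 − 17/13·ρ2
  [ 1  0   3  -2 ]
  [ 0  1  -2  -2 ]
  [ 0  0   0   0 ]
  [ 0  0   0   0 ]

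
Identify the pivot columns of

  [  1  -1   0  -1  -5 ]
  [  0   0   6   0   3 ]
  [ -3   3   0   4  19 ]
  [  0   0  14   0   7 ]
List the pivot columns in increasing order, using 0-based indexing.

0, 2, 3

r3 → r3 + 3·r1
  [ 1  -1   0  -1  -5 ]
  [ 0   0   6   0   3 ]
  [ 0   0   0   1   4 ]
  [ 0   0  14   0   7 ]
r2 → 1/6·r2
  [ 1  -1   0  -1   -5 ]
  [ 0   0   1   0  1/2 ]
  [ 0   0   0   1    4 ]
  [ 0   0  14   0    7 ]
r4 → r4 − 14·r2
  [ 1  -1  0  -1   -5 ]
  [ 0   0  1   0  1/2 ]
  [ 0   0  0   1    4 ]
  [ 0   0  0   0    0 ]
r1 → r1 + r3
  [ 1  -1  0  0   -1 ]
  [ 0   0  1  0  1/2 ]
  [ 0   0  0  1    4 ]
  [ 0   0  0  0    0 ]
Pivot columns are the columns containing a leading 1.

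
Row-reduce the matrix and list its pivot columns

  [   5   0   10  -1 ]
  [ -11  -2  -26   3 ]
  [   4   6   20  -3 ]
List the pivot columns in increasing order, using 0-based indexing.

r1 -> 1/5·r1
  [   1   0    2  -1/5 ]
  [ -11  -2  -26     3 ]
  [   4   6   20    -3 ]
r2 -> r2 + 11·r1
  [ 1   0   2  -1/5 ]
  [ 0  -2  -4   4/5 ]
  [ 4   6  20    -3 ]
r3 -> r3 − 4·r1
  [ 1   0   2   -1/5 ]
  [ 0  -2  -4    4/5 ]
  [ 0   6  12  -11/5 ]
r2 -> -1/2·r2
  [ 1  0   2   -1/5 ]
  [ 0  1   2   -2/5 ]
  [ 0  6  12  -11/5 ]
r3 -> r3 − 6·r2
  [ 1  0  2  -1/5 ]
  [ 0  1  2  -2/5 ]
  [ 0  0  0   1/5 ]
r3 -> 5·r3
  [ 1  0  2  -1/5 ]
  [ 0  1  2  -2/5 ]
  [ 0  0  0     1 ]
r2 -> r2 + 2/5·r3
  [ 1  0  2  -1/5 ]
  [ 0  1  2     0 ]
  [ 0  0  0     1 ]
r1 -> r1 + 1/5·r3
  [ 1  0  2  0 ]
  [ 0  1  2  0 ]
  [ 0  0  0  1 ]
Pivot columns are the columns containing a leading 1.

0, 1, 3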